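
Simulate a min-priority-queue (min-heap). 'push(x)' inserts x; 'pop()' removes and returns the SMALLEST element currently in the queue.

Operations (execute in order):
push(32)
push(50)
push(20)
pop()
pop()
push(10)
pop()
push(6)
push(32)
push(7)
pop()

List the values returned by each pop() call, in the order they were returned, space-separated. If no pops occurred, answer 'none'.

push(32): heap contents = [32]
push(50): heap contents = [32, 50]
push(20): heap contents = [20, 32, 50]
pop() → 20: heap contents = [32, 50]
pop() → 32: heap contents = [50]
push(10): heap contents = [10, 50]
pop() → 10: heap contents = [50]
push(6): heap contents = [6, 50]
push(32): heap contents = [6, 32, 50]
push(7): heap contents = [6, 7, 32, 50]
pop() → 6: heap contents = [7, 32, 50]

Answer: 20 32 10 6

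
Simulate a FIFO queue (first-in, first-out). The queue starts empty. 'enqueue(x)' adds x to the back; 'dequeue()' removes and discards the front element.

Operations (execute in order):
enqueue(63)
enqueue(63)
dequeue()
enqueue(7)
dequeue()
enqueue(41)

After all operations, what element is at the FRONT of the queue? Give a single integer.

enqueue(63): queue = [63]
enqueue(63): queue = [63, 63]
dequeue(): queue = [63]
enqueue(7): queue = [63, 7]
dequeue(): queue = [7]
enqueue(41): queue = [7, 41]

Answer: 7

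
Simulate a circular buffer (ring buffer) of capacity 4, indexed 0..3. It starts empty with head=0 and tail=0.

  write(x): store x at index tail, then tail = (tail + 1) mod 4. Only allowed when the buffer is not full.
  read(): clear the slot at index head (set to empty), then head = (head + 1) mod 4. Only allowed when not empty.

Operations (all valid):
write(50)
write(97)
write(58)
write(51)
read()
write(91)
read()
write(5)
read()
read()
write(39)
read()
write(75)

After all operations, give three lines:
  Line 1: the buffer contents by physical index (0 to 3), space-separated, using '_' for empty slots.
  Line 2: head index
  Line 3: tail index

Answer: _ 5 39 75
1
0

Derivation:
write(50): buf=[50 _ _ _], head=0, tail=1, size=1
write(97): buf=[50 97 _ _], head=0, tail=2, size=2
write(58): buf=[50 97 58 _], head=0, tail=3, size=3
write(51): buf=[50 97 58 51], head=0, tail=0, size=4
read(): buf=[_ 97 58 51], head=1, tail=0, size=3
write(91): buf=[91 97 58 51], head=1, tail=1, size=4
read(): buf=[91 _ 58 51], head=2, tail=1, size=3
write(5): buf=[91 5 58 51], head=2, tail=2, size=4
read(): buf=[91 5 _ 51], head=3, tail=2, size=3
read(): buf=[91 5 _ _], head=0, tail=2, size=2
write(39): buf=[91 5 39 _], head=0, tail=3, size=3
read(): buf=[_ 5 39 _], head=1, tail=3, size=2
write(75): buf=[_ 5 39 75], head=1, tail=0, size=3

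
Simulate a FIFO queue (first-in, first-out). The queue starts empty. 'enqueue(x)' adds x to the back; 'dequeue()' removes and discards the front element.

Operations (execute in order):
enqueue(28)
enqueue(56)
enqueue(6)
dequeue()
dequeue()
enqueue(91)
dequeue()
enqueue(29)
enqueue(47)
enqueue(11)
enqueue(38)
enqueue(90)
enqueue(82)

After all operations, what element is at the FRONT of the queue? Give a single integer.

enqueue(28): queue = [28]
enqueue(56): queue = [28, 56]
enqueue(6): queue = [28, 56, 6]
dequeue(): queue = [56, 6]
dequeue(): queue = [6]
enqueue(91): queue = [6, 91]
dequeue(): queue = [91]
enqueue(29): queue = [91, 29]
enqueue(47): queue = [91, 29, 47]
enqueue(11): queue = [91, 29, 47, 11]
enqueue(38): queue = [91, 29, 47, 11, 38]
enqueue(90): queue = [91, 29, 47, 11, 38, 90]
enqueue(82): queue = [91, 29, 47, 11, 38, 90, 82]

Answer: 91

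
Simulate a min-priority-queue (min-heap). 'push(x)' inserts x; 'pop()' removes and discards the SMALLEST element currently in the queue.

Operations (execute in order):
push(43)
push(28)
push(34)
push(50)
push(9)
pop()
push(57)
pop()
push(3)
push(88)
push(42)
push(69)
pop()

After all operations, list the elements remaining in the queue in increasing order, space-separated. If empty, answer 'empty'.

Answer: 34 42 43 50 57 69 88

Derivation:
push(43): heap contents = [43]
push(28): heap contents = [28, 43]
push(34): heap contents = [28, 34, 43]
push(50): heap contents = [28, 34, 43, 50]
push(9): heap contents = [9, 28, 34, 43, 50]
pop() → 9: heap contents = [28, 34, 43, 50]
push(57): heap contents = [28, 34, 43, 50, 57]
pop() → 28: heap contents = [34, 43, 50, 57]
push(3): heap contents = [3, 34, 43, 50, 57]
push(88): heap contents = [3, 34, 43, 50, 57, 88]
push(42): heap contents = [3, 34, 42, 43, 50, 57, 88]
push(69): heap contents = [3, 34, 42, 43, 50, 57, 69, 88]
pop() → 3: heap contents = [34, 42, 43, 50, 57, 69, 88]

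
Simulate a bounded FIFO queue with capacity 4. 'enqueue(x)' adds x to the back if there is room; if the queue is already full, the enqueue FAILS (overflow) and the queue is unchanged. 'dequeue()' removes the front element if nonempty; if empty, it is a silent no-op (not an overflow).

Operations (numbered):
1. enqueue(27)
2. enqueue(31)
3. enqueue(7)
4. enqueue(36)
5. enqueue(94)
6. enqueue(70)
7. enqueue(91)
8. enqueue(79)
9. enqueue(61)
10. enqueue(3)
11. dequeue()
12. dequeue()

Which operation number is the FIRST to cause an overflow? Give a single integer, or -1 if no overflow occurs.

1. enqueue(27): size=1
2. enqueue(31): size=2
3. enqueue(7): size=3
4. enqueue(36): size=4
5. enqueue(94): size=4=cap → OVERFLOW (fail)
6. enqueue(70): size=4=cap → OVERFLOW (fail)
7. enqueue(91): size=4=cap → OVERFLOW (fail)
8. enqueue(79): size=4=cap → OVERFLOW (fail)
9. enqueue(61): size=4=cap → OVERFLOW (fail)
10. enqueue(3): size=4=cap → OVERFLOW (fail)
11. dequeue(): size=3
12. dequeue(): size=2

Answer: 5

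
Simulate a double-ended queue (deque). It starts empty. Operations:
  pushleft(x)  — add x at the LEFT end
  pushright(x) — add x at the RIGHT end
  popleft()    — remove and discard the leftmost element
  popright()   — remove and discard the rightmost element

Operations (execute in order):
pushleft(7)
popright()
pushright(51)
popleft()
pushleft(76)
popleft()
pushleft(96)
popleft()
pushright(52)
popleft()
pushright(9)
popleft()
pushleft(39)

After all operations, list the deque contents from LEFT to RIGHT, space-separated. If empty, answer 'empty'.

Answer: 39

Derivation:
pushleft(7): [7]
popright(): []
pushright(51): [51]
popleft(): []
pushleft(76): [76]
popleft(): []
pushleft(96): [96]
popleft(): []
pushright(52): [52]
popleft(): []
pushright(9): [9]
popleft(): []
pushleft(39): [39]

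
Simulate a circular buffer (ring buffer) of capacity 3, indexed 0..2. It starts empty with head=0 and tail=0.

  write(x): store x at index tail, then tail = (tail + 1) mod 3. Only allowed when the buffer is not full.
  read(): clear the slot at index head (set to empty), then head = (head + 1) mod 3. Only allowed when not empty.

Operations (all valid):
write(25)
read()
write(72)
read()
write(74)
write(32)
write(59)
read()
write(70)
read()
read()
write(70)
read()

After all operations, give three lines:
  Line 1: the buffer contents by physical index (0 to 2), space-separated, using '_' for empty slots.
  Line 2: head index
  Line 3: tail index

Answer: 70 _ _
0
1

Derivation:
write(25): buf=[25 _ _], head=0, tail=1, size=1
read(): buf=[_ _ _], head=1, tail=1, size=0
write(72): buf=[_ 72 _], head=1, tail=2, size=1
read(): buf=[_ _ _], head=2, tail=2, size=0
write(74): buf=[_ _ 74], head=2, tail=0, size=1
write(32): buf=[32 _ 74], head=2, tail=1, size=2
write(59): buf=[32 59 74], head=2, tail=2, size=3
read(): buf=[32 59 _], head=0, tail=2, size=2
write(70): buf=[32 59 70], head=0, tail=0, size=3
read(): buf=[_ 59 70], head=1, tail=0, size=2
read(): buf=[_ _ 70], head=2, tail=0, size=1
write(70): buf=[70 _ 70], head=2, tail=1, size=2
read(): buf=[70 _ _], head=0, tail=1, size=1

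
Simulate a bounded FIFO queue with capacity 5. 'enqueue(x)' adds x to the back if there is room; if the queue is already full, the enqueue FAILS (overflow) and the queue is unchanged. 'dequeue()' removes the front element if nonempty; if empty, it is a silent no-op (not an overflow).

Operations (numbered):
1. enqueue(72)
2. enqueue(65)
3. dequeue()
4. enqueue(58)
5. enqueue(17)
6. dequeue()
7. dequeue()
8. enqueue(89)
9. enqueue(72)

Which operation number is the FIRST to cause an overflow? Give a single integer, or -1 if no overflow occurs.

Answer: -1

Derivation:
1. enqueue(72): size=1
2. enqueue(65): size=2
3. dequeue(): size=1
4. enqueue(58): size=2
5. enqueue(17): size=3
6. dequeue(): size=2
7. dequeue(): size=1
8. enqueue(89): size=2
9. enqueue(72): size=3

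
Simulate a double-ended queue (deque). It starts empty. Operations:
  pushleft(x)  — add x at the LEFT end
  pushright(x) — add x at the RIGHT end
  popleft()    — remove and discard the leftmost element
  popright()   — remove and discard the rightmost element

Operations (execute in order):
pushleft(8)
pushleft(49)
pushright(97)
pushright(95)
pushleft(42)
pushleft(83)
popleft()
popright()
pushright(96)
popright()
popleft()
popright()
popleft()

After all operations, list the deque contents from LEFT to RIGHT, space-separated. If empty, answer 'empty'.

Answer: 8

Derivation:
pushleft(8): [8]
pushleft(49): [49, 8]
pushright(97): [49, 8, 97]
pushright(95): [49, 8, 97, 95]
pushleft(42): [42, 49, 8, 97, 95]
pushleft(83): [83, 42, 49, 8, 97, 95]
popleft(): [42, 49, 8, 97, 95]
popright(): [42, 49, 8, 97]
pushright(96): [42, 49, 8, 97, 96]
popright(): [42, 49, 8, 97]
popleft(): [49, 8, 97]
popright(): [49, 8]
popleft(): [8]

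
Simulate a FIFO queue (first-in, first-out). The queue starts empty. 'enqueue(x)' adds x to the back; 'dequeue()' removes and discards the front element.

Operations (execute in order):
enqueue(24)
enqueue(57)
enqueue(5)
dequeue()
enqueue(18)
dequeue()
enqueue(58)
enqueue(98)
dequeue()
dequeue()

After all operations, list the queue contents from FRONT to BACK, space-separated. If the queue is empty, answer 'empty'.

Answer: 58 98

Derivation:
enqueue(24): [24]
enqueue(57): [24, 57]
enqueue(5): [24, 57, 5]
dequeue(): [57, 5]
enqueue(18): [57, 5, 18]
dequeue(): [5, 18]
enqueue(58): [5, 18, 58]
enqueue(98): [5, 18, 58, 98]
dequeue(): [18, 58, 98]
dequeue(): [58, 98]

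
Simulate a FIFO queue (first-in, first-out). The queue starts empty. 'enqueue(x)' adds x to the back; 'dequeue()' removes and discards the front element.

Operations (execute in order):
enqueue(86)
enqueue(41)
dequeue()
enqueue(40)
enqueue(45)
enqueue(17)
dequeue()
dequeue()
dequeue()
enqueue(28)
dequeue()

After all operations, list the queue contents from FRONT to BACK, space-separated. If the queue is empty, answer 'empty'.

Answer: 28

Derivation:
enqueue(86): [86]
enqueue(41): [86, 41]
dequeue(): [41]
enqueue(40): [41, 40]
enqueue(45): [41, 40, 45]
enqueue(17): [41, 40, 45, 17]
dequeue(): [40, 45, 17]
dequeue(): [45, 17]
dequeue(): [17]
enqueue(28): [17, 28]
dequeue(): [28]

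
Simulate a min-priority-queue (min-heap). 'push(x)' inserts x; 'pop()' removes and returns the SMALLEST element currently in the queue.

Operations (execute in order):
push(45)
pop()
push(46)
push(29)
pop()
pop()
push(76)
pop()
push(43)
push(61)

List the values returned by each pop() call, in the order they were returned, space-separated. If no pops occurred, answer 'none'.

push(45): heap contents = [45]
pop() → 45: heap contents = []
push(46): heap contents = [46]
push(29): heap contents = [29, 46]
pop() → 29: heap contents = [46]
pop() → 46: heap contents = []
push(76): heap contents = [76]
pop() → 76: heap contents = []
push(43): heap contents = [43]
push(61): heap contents = [43, 61]

Answer: 45 29 46 76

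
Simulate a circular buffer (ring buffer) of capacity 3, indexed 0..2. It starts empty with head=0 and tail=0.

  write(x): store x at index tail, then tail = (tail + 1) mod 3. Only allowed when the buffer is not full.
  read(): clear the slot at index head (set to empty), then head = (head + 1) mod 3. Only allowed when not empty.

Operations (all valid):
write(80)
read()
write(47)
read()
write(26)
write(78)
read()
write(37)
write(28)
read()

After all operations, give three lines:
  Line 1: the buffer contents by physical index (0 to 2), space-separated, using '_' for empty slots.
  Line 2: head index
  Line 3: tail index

write(80): buf=[80 _ _], head=0, tail=1, size=1
read(): buf=[_ _ _], head=1, tail=1, size=0
write(47): buf=[_ 47 _], head=1, tail=2, size=1
read(): buf=[_ _ _], head=2, tail=2, size=0
write(26): buf=[_ _ 26], head=2, tail=0, size=1
write(78): buf=[78 _ 26], head=2, tail=1, size=2
read(): buf=[78 _ _], head=0, tail=1, size=1
write(37): buf=[78 37 _], head=0, tail=2, size=2
write(28): buf=[78 37 28], head=0, tail=0, size=3
read(): buf=[_ 37 28], head=1, tail=0, size=2

Answer: _ 37 28
1
0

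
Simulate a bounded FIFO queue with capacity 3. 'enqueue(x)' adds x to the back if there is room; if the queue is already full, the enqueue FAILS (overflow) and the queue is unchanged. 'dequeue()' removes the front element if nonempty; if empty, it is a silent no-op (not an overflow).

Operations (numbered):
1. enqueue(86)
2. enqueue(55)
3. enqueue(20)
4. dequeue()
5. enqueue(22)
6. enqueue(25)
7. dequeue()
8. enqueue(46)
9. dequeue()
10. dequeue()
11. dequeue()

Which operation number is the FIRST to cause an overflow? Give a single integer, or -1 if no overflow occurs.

Answer: 6

Derivation:
1. enqueue(86): size=1
2. enqueue(55): size=2
3. enqueue(20): size=3
4. dequeue(): size=2
5. enqueue(22): size=3
6. enqueue(25): size=3=cap → OVERFLOW (fail)
7. dequeue(): size=2
8. enqueue(46): size=3
9. dequeue(): size=2
10. dequeue(): size=1
11. dequeue(): size=0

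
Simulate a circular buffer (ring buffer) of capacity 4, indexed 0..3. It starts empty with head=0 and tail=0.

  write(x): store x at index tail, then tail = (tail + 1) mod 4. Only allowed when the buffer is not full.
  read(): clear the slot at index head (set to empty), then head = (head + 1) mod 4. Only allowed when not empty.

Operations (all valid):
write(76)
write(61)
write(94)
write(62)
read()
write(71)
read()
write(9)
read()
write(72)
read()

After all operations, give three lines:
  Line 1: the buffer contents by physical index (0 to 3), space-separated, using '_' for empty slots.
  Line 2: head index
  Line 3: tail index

Answer: 71 9 72 _
0
3

Derivation:
write(76): buf=[76 _ _ _], head=0, tail=1, size=1
write(61): buf=[76 61 _ _], head=0, tail=2, size=2
write(94): buf=[76 61 94 _], head=0, tail=3, size=3
write(62): buf=[76 61 94 62], head=0, tail=0, size=4
read(): buf=[_ 61 94 62], head=1, tail=0, size=3
write(71): buf=[71 61 94 62], head=1, tail=1, size=4
read(): buf=[71 _ 94 62], head=2, tail=1, size=3
write(9): buf=[71 9 94 62], head=2, tail=2, size=4
read(): buf=[71 9 _ 62], head=3, tail=2, size=3
write(72): buf=[71 9 72 62], head=3, tail=3, size=4
read(): buf=[71 9 72 _], head=0, tail=3, size=3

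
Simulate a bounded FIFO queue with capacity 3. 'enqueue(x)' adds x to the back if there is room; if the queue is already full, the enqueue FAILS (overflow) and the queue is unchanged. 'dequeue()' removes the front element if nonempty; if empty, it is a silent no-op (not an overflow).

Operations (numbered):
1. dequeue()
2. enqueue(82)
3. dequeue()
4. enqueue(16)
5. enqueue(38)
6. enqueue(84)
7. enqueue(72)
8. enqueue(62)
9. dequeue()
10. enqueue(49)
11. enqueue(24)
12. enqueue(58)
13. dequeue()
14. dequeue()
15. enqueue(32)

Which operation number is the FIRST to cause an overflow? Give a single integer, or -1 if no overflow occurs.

1. dequeue(): empty, no-op, size=0
2. enqueue(82): size=1
3. dequeue(): size=0
4. enqueue(16): size=1
5. enqueue(38): size=2
6. enqueue(84): size=3
7. enqueue(72): size=3=cap → OVERFLOW (fail)
8. enqueue(62): size=3=cap → OVERFLOW (fail)
9. dequeue(): size=2
10. enqueue(49): size=3
11. enqueue(24): size=3=cap → OVERFLOW (fail)
12. enqueue(58): size=3=cap → OVERFLOW (fail)
13. dequeue(): size=2
14. dequeue(): size=1
15. enqueue(32): size=2

Answer: 7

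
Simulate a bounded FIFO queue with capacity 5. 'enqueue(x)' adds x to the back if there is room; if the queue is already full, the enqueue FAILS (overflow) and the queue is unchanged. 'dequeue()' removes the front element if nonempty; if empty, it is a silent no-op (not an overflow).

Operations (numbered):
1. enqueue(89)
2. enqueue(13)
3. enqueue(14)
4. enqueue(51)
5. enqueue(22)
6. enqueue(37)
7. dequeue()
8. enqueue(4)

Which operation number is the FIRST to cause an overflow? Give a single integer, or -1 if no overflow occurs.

1. enqueue(89): size=1
2. enqueue(13): size=2
3. enqueue(14): size=3
4. enqueue(51): size=4
5. enqueue(22): size=5
6. enqueue(37): size=5=cap → OVERFLOW (fail)
7. dequeue(): size=4
8. enqueue(4): size=5

Answer: 6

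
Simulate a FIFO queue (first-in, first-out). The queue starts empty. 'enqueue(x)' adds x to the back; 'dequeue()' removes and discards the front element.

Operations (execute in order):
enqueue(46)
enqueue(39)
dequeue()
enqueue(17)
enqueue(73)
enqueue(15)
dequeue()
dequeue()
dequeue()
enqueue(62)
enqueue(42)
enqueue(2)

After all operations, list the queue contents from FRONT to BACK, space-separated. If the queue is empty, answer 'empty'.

enqueue(46): [46]
enqueue(39): [46, 39]
dequeue(): [39]
enqueue(17): [39, 17]
enqueue(73): [39, 17, 73]
enqueue(15): [39, 17, 73, 15]
dequeue(): [17, 73, 15]
dequeue(): [73, 15]
dequeue(): [15]
enqueue(62): [15, 62]
enqueue(42): [15, 62, 42]
enqueue(2): [15, 62, 42, 2]

Answer: 15 62 42 2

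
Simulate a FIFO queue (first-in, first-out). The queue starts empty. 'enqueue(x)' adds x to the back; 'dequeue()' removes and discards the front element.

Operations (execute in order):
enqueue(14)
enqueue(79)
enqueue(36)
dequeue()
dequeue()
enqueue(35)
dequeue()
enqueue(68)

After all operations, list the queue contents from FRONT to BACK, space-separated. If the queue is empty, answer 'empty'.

Answer: 35 68

Derivation:
enqueue(14): [14]
enqueue(79): [14, 79]
enqueue(36): [14, 79, 36]
dequeue(): [79, 36]
dequeue(): [36]
enqueue(35): [36, 35]
dequeue(): [35]
enqueue(68): [35, 68]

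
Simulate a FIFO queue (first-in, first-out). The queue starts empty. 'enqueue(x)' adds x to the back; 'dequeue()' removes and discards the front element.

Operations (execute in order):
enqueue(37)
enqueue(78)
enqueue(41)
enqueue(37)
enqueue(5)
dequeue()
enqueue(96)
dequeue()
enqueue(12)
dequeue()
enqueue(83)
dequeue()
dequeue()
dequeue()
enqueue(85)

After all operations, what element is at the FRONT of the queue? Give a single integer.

Answer: 12

Derivation:
enqueue(37): queue = [37]
enqueue(78): queue = [37, 78]
enqueue(41): queue = [37, 78, 41]
enqueue(37): queue = [37, 78, 41, 37]
enqueue(5): queue = [37, 78, 41, 37, 5]
dequeue(): queue = [78, 41, 37, 5]
enqueue(96): queue = [78, 41, 37, 5, 96]
dequeue(): queue = [41, 37, 5, 96]
enqueue(12): queue = [41, 37, 5, 96, 12]
dequeue(): queue = [37, 5, 96, 12]
enqueue(83): queue = [37, 5, 96, 12, 83]
dequeue(): queue = [5, 96, 12, 83]
dequeue(): queue = [96, 12, 83]
dequeue(): queue = [12, 83]
enqueue(85): queue = [12, 83, 85]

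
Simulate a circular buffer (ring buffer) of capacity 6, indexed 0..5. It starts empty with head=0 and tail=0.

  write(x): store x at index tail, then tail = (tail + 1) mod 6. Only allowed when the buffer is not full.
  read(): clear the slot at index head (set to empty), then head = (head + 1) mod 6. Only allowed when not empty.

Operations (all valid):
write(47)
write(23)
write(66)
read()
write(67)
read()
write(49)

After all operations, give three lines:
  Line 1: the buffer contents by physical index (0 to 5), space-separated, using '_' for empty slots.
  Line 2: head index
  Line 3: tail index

Answer: _ _ 66 67 49 _
2
5

Derivation:
write(47): buf=[47 _ _ _ _ _], head=0, tail=1, size=1
write(23): buf=[47 23 _ _ _ _], head=0, tail=2, size=2
write(66): buf=[47 23 66 _ _ _], head=0, tail=3, size=3
read(): buf=[_ 23 66 _ _ _], head=1, tail=3, size=2
write(67): buf=[_ 23 66 67 _ _], head=1, tail=4, size=3
read(): buf=[_ _ 66 67 _ _], head=2, tail=4, size=2
write(49): buf=[_ _ 66 67 49 _], head=2, tail=5, size=3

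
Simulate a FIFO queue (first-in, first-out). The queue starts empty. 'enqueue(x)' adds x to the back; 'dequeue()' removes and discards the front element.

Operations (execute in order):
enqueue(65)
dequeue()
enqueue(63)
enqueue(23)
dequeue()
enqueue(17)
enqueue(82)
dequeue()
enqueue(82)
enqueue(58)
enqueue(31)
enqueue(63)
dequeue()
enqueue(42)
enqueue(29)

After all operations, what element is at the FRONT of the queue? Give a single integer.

enqueue(65): queue = [65]
dequeue(): queue = []
enqueue(63): queue = [63]
enqueue(23): queue = [63, 23]
dequeue(): queue = [23]
enqueue(17): queue = [23, 17]
enqueue(82): queue = [23, 17, 82]
dequeue(): queue = [17, 82]
enqueue(82): queue = [17, 82, 82]
enqueue(58): queue = [17, 82, 82, 58]
enqueue(31): queue = [17, 82, 82, 58, 31]
enqueue(63): queue = [17, 82, 82, 58, 31, 63]
dequeue(): queue = [82, 82, 58, 31, 63]
enqueue(42): queue = [82, 82, 58, 31, 63, 42]
enqueue(29): queue = [82, 82, 58, 31, 63, 42, 29]

Answer: 82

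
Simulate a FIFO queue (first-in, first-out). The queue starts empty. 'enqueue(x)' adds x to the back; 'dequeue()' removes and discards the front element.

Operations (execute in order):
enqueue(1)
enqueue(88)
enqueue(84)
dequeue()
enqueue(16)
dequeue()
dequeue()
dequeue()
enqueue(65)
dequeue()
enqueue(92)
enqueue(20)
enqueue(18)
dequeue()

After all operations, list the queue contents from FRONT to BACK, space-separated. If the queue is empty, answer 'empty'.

Answer: 20 18

Derivation:
enqueue(1): [1]
enqueue(88): [1, 88]
enqueue(84): [1, 88, 84]
dequeue(): [88, 84]
enqueue(16): [88, 84, 16]
dequeue(): [84, 16]
dequeue(): [16]
dequeue(): []
enqueue(65): [65]
dequeue(): []
enqueue(92): [92]
enqueue(20): [92, 20]
enqueue(18): [92, 20, 18]
dequeue(): [20, 18]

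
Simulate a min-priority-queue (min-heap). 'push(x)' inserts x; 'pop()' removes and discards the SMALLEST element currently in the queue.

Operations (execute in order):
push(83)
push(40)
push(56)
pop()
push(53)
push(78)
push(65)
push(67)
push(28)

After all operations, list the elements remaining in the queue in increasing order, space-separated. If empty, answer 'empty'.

Answer: 28 53 56 65 67 78 83

Derivation:
push(83): heap contents = [83]
push(40): heap contents = [40, 83]
push(56): heap contents = [40, 56, 83]
pop() → 40: heap contents = [56, 83]
push(53): heap contents = [53, 56, 83]
push(78): heap contents = [53, 56, 78, 83]
push(65): heap contents = [53, 56, 65, 78, 83]
push(67): heap contents = [53, 56, 65, 67, 78, 83]
push(28): heap contents = [28, 53, 56, 65, 67, 78, 83]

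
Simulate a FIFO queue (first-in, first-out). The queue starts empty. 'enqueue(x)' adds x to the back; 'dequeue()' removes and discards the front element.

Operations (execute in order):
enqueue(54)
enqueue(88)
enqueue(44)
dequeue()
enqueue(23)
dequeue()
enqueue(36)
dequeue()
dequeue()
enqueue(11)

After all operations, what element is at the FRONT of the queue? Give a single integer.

enqueue(54): queue = [54]
enqueue(88): queue = [54, 88]
enqueue(44): queue = [54, 88, 44]
dequeue(): queue = [88, 44]
enqueue(23): queue = [88, 44, 23]
dequeue(): queue = [44, 23]
enqueue(36): queue = [44, 23, 36]
dequeue(): queue = [23, 36]
dequeue(): queue = [36]
enqueue(11): queue = [36, 11]

Answer: 36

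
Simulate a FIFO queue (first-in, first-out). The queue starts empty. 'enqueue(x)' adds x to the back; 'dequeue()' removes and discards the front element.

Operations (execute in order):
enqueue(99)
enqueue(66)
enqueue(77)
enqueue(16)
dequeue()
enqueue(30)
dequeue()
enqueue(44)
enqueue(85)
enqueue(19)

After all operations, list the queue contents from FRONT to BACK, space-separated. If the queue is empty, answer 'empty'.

Answer: 77 16 30 44 85 19

Derivation:
enqueue(99): [99]
enqueue(66): [99, 66]
enqueue(77): [99, 66, 77]
enqueue(16): [99, 66, 77, 16]
dequeue(): [66, 77, 16]
enqueue(30): [66, 77, 16, 30]
dequeue(): [77, 16, 30]
enqueue(44): [77, 16, 30, 44]
enqueue(85): [77, 16, 30, 44, 85]
enqueue(19): [77, 16, 30, 44, 85, 19]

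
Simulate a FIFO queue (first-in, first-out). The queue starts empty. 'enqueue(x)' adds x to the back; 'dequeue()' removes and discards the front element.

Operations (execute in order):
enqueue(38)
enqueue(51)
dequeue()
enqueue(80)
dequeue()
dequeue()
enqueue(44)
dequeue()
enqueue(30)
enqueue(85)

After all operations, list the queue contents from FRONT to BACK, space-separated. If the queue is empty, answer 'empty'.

Answer: 30 85

Derivation:
enqueue(38): [38]
enqueue(51): [38, 51]
dequeue(): [51]
enqueue(80): [51, 80]
dequeue(): [80]
dequeue(): []
enqueue(44): [44]
dequeue(): []
enqueue(30): [30]
enqueue(85): [30, 85]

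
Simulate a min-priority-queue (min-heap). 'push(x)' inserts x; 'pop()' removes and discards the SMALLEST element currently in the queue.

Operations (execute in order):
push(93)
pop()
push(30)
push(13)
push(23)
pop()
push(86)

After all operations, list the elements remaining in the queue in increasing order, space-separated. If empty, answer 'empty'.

Answer: 23 30 86

Derivation:
push(93): heap contents = [93]
pop() → 93: heap contents = []
push(30): heap contents = [30]
push(13): heap contents = [13, 30]
push(23): heap contents = [13, 23, 30]
pop() → 13: heap contents = [23, 30]
push(86): heap contents = [23, 30, 86]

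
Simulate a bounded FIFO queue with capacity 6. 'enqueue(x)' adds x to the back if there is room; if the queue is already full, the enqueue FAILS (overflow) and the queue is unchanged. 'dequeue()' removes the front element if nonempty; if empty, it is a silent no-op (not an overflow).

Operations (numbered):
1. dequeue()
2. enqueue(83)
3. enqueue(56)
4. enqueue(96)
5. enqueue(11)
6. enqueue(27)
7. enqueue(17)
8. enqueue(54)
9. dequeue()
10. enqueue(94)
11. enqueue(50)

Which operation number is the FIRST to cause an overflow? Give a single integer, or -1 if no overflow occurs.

1. dequeue(): empty, no-op, size=0
2. enqueue(83): size=1
3. enqueue(56): size=2
4. enqueue(96): size=3
5. enqueue(11): size=4
6. enqueue(27): size=5
7. enqueue(17): size=6
8. enqueue(54): size=6=cap → OVERFLOW (fail)
9. dequeue(): size=5
10. enqueue(94): size=6
11. enqueue(50): size=6=cap → OVERFLOW (fail)

Answer: 8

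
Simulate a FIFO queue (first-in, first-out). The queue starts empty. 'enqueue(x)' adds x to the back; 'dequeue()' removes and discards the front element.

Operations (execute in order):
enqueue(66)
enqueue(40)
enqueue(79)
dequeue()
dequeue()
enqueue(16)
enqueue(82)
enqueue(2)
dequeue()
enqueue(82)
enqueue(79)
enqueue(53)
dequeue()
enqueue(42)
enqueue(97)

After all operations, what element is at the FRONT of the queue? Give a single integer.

Answer: 82

Derivation:
enqueue(66): queue = [66]
enqueue(40): queue = [66, 40]
enqueue(79): queue = [66, 40, 79]
dequeue(): queue = [40, 79]
dequeue(): queue = [79]
enqueue(16): queue = [79, 16]
enqueue(82): queue = [79, 16, 82]
enqueue(2): queue = [79, 16, 82, 2]
dequeue(): queue = [16, 82, 2]
enqueue(82): queue = [16, 82, 2, 82]
enqueue(79): queue = [16, 82, 2, 82, 79]
enqueue(53): queue = [16, 82, 2, 82, 79, 53]
dequeue(): queue = [82, 2, 82, 79, 53]
enqueue(42): queue = [82, 2, 82, 79, 53, 42]
enqueue(97): queue = [82, 2, 82, 79, 53, 42, 97]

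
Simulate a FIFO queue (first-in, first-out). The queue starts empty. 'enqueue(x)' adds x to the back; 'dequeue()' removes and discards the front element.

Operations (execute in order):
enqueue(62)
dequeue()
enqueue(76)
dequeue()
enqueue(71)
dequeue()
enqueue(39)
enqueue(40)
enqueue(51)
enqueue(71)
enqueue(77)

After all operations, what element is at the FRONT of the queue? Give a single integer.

Answer: 39

Derivation:
enqueue(62): queue = [62]
dequeue(): queue = []
enqueue(76): queue = [76]
dequeue(): queue = []
enqueue(71): queue = [71]
dequeue(): queue = []
enqueue(39): queue = [39]
enqueue(40): queue = [39, 40]
enqueue(51): queue = [39, 40, 51]
enqueue(71): queue = [39, 40, 51, 71]
enqueue(77): queue = [39, 40, 51, 71, 77]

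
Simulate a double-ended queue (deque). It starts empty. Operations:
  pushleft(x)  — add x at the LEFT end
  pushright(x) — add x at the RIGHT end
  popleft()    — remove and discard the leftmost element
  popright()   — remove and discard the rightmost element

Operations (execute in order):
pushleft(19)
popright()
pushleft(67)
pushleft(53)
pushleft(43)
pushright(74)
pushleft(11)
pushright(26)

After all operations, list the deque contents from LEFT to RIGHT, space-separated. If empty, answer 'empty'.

pushleft(19): [19]
popright(): []
pushleft(67): [67]
pushleft(53): [53, 67]
pushleft(43): [43, 53, 67]
pushright(74): [43, 53, 67, 74]
pushleft(11): [11, 43, 53, 67, 74]
pushright(26): [11, 43, 53, 67, 74, 26]

Answer: 11 43 53 67 74 26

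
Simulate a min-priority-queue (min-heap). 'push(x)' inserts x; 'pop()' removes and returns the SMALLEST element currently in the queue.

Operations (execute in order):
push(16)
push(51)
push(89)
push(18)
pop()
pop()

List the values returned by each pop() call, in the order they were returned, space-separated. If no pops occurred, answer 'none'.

push(16): heap contents = [16]
push(51): heap contents = [16, 51]
push(89): heap contents = [16, 51, 89]
push(18): heap contents = [16, 18, 51, 89]
pop() → 16: heap contents = [18, 51, 89]
pop() → 18: heap contents = [51, 89]

Answer: 16 18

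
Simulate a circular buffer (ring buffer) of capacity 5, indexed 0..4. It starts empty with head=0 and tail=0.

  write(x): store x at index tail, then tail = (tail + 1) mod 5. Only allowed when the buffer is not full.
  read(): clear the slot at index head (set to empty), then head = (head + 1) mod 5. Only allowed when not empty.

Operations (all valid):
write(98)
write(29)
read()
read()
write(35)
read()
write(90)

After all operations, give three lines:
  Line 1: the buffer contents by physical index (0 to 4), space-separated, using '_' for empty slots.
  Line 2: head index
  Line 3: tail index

Answer: _ _ _ 90 _
3
4

Derivation:
write(98): buf=[98 _ _ _ _], head=0, tail=1, size=1
write(29): buf=[98 29 _ _ _], head=0, tail=2, size=2
read(): buf=[_ 29 _ _ _], head=1, tail=2, size=1
read(): buf=[_ _ _ _ _], head=2, tail=2, size=0
write(35): buf=[_ _ 35 _ _], head=2, tail=3, size=1
read(): buf=[_ _ _ _ _], head=3, tail=3, size=0
write(90): buf=[_ _ _ 90 _], head=3, tail=4, size=1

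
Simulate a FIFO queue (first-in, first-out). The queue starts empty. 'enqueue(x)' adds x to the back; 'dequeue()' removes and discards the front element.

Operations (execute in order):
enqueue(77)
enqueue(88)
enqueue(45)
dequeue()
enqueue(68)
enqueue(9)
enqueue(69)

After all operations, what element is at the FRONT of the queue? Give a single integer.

enqueue(77): queue = [77]
enqueue(88): queue = [77, 88]
enqueue(45): queue = [77, 88, 45]
dequeue(): queue = [88, 45]
enqueue(68): queue = [88, 45, 68]
enqueue(9): queue = [88, 45, 68, 9]
enqueue(69): queue = [88, 45, 68, 9, 69]

Answer: 88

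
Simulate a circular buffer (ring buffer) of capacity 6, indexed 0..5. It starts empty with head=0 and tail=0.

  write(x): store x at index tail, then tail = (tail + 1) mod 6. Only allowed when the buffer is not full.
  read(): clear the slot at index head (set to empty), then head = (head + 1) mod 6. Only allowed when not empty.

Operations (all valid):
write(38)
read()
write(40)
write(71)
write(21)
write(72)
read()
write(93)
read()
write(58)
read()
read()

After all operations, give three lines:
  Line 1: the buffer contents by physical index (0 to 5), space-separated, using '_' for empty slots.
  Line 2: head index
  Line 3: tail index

write(38): buf=[38 _ _ _ _ _], head=0, tail=1, size=1
read(): buf=[_ _ _ _ _ _], head=1, tail=1, size=0
write(40): buf=[_ 40 _ _ _ _], head=1, tail=2, size=1
write(71): buf=[_ 40 71 _ _ _], head=1, tail=3, size=2
write(21): buf=[_ 40 71 21 _ _], head=1, tail=4, size=3
write(72): buf=[_ 40 71 21 72 _], head=1, tail=5, size=4
read(): buf=[_ _ 71 21 72 _], head=2, tail=5, size=3
write(93): buf=[_ _ 71 21 72 93], head=2, tail=0, size=4
read(): buf=[_ _ _ 21 72 93], head=3, tail=0, size=3
write(58): buf=[58 _ _ 21 72 93], head=3, tail=1, size=4
read(): buf=[58 _ _ _ 72 93], head=4, tail=1, size=3
read(): buf=[58 _ _ _ _ 93], head=5, tail=1, size=2

Answer: 58 _ _ _ _ 93
5
1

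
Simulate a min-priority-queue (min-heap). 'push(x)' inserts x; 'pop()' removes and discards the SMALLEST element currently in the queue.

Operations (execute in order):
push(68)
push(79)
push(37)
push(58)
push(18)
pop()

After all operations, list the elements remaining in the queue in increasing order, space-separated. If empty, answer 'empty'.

push(68): heap contents = [68]
push(79): heap contents = [68, 79]
push(37): heap contents = [37, 68, 79]
push(58): heap contents = [37, 58, 68, 79]
push(18): heap contents = [18, 37, 58, 68, 79]
pop() → 18: heap contents = [37, 58, 68, 79]

Answer: 37 58 68 79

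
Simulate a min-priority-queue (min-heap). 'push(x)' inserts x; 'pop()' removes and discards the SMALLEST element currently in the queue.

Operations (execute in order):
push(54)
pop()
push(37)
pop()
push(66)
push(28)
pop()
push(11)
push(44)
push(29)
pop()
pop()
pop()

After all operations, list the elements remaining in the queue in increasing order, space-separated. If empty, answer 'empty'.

push(54): heap contents = [54]
pop() → 54: heap contents = []
push(37): heap contents = [37]
pop() → 37: heap contents = []
push(66): heap contents = [66]
push(28): heap contents = [28, 66]
pop() → 28: heap contents = [66]
push(11): heap contents = [11, 66]
push(44): heap contents = [11, 44, 66]
push(29): heap contents = [11, 29, 44, 66]
pop() → 11: heap contents = [29, 44, 66]
pop() → 29: heap contents = [44, 66]
pop() → 44: heap contents = [66]

Answer: 66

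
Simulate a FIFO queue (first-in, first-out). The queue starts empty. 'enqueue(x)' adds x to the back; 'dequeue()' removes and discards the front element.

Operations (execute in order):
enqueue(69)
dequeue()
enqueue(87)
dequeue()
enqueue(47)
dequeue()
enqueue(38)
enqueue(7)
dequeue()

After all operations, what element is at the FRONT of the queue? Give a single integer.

enqueue(69): queue = [69]
dequeue(): queue = []
enqueue(87): queue = [87]
dequeue(): queue = []
enqueue(47): queue = [47]
dequeue(): queue = []
enqueue(38): queue = [38]
enqueue(7): queue = [38, 7]
dequeue(): queue = [7]

Answer: 7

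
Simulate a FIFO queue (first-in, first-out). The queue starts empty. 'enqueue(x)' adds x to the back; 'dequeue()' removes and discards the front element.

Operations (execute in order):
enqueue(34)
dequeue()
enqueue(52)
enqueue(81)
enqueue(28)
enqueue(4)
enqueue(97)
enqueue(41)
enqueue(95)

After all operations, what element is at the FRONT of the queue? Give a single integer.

enqueue(34): queue = [34]
dequeue(): queue = []
enqueue(52): queue = [52]
enqueue(81): queue = [52, 81]
enqueue(28): queue = [52, 81, 28]
enqueue(4): queue = [52, 81, 28, 4]
enqueue(97): queue = [52, 81, 28, 4, 97]
enqueue(41): queue = [52, 81, 28, 4, 97, 41]
enqueue(95): queue = [52, 81, 28, 4, 97, 41, 95]

Answer: 52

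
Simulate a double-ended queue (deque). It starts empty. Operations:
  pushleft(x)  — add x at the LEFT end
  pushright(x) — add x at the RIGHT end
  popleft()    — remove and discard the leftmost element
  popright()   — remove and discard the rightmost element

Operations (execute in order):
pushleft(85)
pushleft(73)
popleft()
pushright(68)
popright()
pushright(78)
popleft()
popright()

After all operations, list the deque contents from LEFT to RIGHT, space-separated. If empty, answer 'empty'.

pushleft(85): [85]
pushleft(73): [73, 85]
popleft(): [85]
pushright(68): [85, 68]
popright(): [85]
pushright(78): [85, 78]
popleft(): [78]
popright(): []

Answer: empty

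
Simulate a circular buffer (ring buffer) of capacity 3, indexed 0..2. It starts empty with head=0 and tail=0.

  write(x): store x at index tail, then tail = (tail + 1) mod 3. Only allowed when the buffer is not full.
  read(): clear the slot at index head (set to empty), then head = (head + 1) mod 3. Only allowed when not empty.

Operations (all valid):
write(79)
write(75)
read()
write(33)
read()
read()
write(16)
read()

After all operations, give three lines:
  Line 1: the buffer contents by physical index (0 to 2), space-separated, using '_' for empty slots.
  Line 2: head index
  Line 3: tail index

Answer: _ _ _
1
1

Derivation:
write(79): buf=[79 _ _], head=0, tail=1, size=1
write(75): buf=[79 75 _], head=0, tail=2, size=2
read(): buf=[_ 75 _], head=1, tail=2, size=1
write(33): buf=[_ 75 33], head=1, tail=0, size=2
read(): buf=[_ _ 33], head=2, tail=0, size=1
read(): buf=[_ _ _], head=0, tail=0, size=0
write(16): buf=[16 _ _], head=0, tail=1, size=1
read(): buf=[_ _ _], head=1, tail=1, size=0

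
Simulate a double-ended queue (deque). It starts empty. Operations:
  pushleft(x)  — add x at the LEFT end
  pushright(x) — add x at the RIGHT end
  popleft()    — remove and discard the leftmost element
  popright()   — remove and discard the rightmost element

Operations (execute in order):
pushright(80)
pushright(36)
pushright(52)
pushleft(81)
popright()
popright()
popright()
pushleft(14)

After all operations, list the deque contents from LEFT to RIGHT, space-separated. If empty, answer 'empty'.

pushright(80): [80]
pushright(36): [80, 36]
pushright(52): [80, 36, 52]
pushleft(81): [81, 80, 36, 52]
popright(): [81, 80, 36]
popright(): [81, 80]
popright(): [81]
pushleft(14): [14, 81]

Answer: 14 81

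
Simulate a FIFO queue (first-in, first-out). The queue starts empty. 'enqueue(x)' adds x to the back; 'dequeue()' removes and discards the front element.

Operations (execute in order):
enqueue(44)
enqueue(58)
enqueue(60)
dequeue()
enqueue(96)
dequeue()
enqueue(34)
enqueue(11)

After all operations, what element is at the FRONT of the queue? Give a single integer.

Answer: 60

Derivation:
enqueue(44): queue = [44]
enqueue(58): queue = [44, 58]
enqueue(60): queue = [44, 58, 60]
dequeue(): queue = [58, 60]
enqueue(96): queue = [58, 60, 96]
dequeue(): queue = [60, 96]
enqueue(34): queue = [60, 96, 34]
enqueue(11): queue = [60, 96, 34, 11]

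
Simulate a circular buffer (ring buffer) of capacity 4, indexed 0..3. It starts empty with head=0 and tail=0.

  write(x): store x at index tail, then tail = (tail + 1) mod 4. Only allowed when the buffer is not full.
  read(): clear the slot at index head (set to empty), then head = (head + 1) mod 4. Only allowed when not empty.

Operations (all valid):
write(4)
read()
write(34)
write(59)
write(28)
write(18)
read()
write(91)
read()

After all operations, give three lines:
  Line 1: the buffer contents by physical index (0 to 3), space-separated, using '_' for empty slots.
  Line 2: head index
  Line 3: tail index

Answer: 18 91 _ 28
3
2

Derivation:
write(4): buf=[4 _ _ _], head=0, tail=1, size=1
read(): buf=[_ _ _ _], head=1, tail=1, size=0
write(34): buf=[_ 34 _ _], head=1, tail=2, size=1
write(59): buf=[_ 34 59 _], head=1, tail=3, size=2
write(28): buf=[_ 34 59 28], head=1, tail=0, size=3
write(18): buf=[18 34 59 28], head=1, tail=1, size=4
read(): buf=[18 _ 59 28], head=2, tail=1, size=3
write(91): buf=[18 91 59 28], head=2, tail=2, size=4
read(): buf=[18 91 _ 28], head=3, tail=2, size=3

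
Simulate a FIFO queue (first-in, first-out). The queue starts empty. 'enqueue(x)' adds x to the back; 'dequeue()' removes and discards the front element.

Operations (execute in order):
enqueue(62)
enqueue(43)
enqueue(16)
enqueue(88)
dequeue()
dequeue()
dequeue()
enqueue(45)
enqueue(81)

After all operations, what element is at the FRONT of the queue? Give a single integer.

enqueue(62): queue = [62]
enqueue(43): queue = [62, 43]
enqueue(16): queue = [62, 43, 16]
enqueue(88): queue = [62, 43, 16, 88]
dequeue(): queue = [43, 16, 88]
dequeue(): queue = [16, 88]
dequeue(): queue = [88]
enqueue(45): queue = [88, 45]
enqueue(81): queue = [88, 45, 81]

Answer: 88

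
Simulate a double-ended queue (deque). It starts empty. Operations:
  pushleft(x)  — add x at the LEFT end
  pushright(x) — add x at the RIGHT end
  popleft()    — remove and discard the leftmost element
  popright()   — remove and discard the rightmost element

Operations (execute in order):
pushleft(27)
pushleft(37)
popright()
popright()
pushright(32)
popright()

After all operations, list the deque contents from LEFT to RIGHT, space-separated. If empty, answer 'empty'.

pushleft(27): [27]
pushleft(37): [37, 27]
popright(): [37]
popright(): []
pushright(32): [32]
popright(): []

Answer: empty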